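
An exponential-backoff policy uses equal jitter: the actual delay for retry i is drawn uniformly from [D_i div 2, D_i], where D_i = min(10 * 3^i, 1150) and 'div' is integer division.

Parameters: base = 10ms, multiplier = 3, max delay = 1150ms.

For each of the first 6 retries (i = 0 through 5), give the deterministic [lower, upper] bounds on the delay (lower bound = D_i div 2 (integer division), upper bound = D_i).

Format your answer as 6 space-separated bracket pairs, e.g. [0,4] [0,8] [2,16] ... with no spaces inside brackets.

Computing bounds per retry:
  i=0: D_i=min(10*3^0,1150)=10, bounds=[5,10]
  i=1: D_i=min(10*3^1,1150)=30, bounds=[15,30]
  i=2: D_i=min(10*3^2,1150)=90, bounds=[45,90]
  i=3: D_i=min(10*3^3,1150)=270, bounds=[135,270]
  i=4: D_i=min(10*3^4,1150)=810, bounds=[405,810]
  i=5: D_i=min(10*3^5,1150)=1150, bounds=[575,1150]

Answer: [5,10] [15,30] [45,90] [135,270] [405,810] [575,1150]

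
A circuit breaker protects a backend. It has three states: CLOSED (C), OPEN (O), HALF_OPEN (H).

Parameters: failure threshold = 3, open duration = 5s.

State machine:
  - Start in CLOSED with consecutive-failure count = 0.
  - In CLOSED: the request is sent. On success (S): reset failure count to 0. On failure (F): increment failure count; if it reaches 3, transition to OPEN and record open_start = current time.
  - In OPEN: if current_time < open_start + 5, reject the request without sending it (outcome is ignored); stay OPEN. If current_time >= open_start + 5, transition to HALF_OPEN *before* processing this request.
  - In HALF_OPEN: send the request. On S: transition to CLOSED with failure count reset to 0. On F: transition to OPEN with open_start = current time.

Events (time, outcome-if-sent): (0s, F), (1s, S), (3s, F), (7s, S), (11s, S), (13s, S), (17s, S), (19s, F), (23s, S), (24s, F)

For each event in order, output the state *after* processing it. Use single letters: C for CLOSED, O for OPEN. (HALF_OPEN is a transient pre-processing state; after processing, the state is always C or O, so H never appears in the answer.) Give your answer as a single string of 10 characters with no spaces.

State after each event:
  event#1 t=0s outcome=F: state=CLOSED
  event#2 t=1s outcome=S: state=CLOSED
  event#3 t=3s outcome=F: state=CLOSED
  event#4 t=7s outcome=S: state=CLOSED
  event#5 t=11s outcome=S: state=CLOSED
  event#6 t=13s outcome=S: state=CLOSED
  event#7 t=17s outcome=S: state=CLOSED
  event#8 t=19s outcome=F: state=CLOSED
  event#9 t=23s outcome=S: state=CLOSED
  event#10 t=24s outcome=F: state=CLOSED

Answer: CCCCCCCCCC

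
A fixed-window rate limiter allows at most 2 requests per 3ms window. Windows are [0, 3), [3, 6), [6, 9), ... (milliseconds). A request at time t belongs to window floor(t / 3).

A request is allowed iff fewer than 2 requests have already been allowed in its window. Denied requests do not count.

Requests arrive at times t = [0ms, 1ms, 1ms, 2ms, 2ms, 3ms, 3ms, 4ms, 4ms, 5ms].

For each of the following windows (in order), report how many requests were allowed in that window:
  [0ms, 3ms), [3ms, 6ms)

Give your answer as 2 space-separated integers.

Answer: 2 2

Derivation:
Processing requests:
  req#1 t=0ms (window 0): ALLOW
  req#2 t=1ms (window 0): ALLOW
  req#3 t=1ms (window 0): DENY
  req#4 t=2ms (window 0): DENY
  req#5 t=2ms (window 0): DENY
  req#6 t=3ms (window 1): ALLOW
  req#7 t=3ms (window 1): ALLOW
  req#8 t=4ms (window 1): DENY
  req#9 t=4ms (window 1): DENY
  req#10 t=5ms (window 1): DENY

Allowed counts by window: 2 2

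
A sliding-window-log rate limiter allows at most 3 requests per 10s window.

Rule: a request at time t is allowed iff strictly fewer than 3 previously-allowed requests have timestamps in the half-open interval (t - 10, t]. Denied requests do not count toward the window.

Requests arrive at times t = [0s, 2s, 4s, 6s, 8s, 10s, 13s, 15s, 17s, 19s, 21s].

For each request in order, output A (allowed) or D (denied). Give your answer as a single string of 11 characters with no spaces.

Answer: AAADDAAADDA

Derivation:
Tracking allowed requests in the window:
  req#1 t=0s: ALLOW
  req#2 t=2s: ALLOW
  req#3 t=4s: ALLOW
  req#4 t=6s: DENY
  req#5 t=8s: DENY
  req#6 t=10s: ALLOW
  req#7 t=13s: ALLOW
  req#8 t=15s: ALLOW
  req#9 t=17s: DENY
  req#10 t=19s: DENY
  req#11 t=21s: ALLOW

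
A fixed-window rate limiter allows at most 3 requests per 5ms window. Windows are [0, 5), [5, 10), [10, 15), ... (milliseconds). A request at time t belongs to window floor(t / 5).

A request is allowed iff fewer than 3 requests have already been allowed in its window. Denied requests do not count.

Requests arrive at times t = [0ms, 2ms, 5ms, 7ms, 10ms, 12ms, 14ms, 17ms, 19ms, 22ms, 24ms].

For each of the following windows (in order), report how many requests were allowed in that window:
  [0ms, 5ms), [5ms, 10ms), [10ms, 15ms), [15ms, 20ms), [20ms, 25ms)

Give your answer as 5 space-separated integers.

Processing requests:
  req#1 t=0ms (window 0): ALLOW
  req#2 t=2ms (window 0): ALLOW
  req#3 t=5ms (window 1): ALLOW
  req#4 t=7ms (window 1): ALLOW
  req#5 t=10ms (window 2): ALLOW
  req#6 t=12ms (window 2): ALLOW
  req#7 t=14ms (window 2): ALLOW
  req#8 t=17ms (window 3): ALLOW
  req#9 t=19ms (window 3): ALLOW
  req#10 t=22ms (window 4): ALLOW
  req#11 t=24ms (window 4): ALLOW

Allowed counts by window: 2 2 3 2 2

Answer: 2 2 3 2 2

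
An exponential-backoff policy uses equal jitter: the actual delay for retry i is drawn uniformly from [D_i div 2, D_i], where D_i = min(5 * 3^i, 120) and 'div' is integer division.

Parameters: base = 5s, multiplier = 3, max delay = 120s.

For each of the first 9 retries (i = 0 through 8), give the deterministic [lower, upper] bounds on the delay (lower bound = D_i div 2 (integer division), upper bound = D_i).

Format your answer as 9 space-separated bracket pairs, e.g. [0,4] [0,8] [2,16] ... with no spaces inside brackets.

Computing bounds per retry:
  i=0: D_i=min(5*3^0,120)=5, bounds=[2,5]
  i=1: D_i=min(5*3^1,120)=15, bounds=[7,15]
  i=2: D_i=min(5*3^2,120)=45, bounds=[22,45]
  i=3: D_i=min(5*3^3,120)=120, bounds=[60,120]
  i=4: D_i=min(5*3^4,120)=120, bounds=[60,120]
  i=5: D_i=min(5*3^5,120)=120, bounds=[60,120]
  i=6: D_i=min(5*3^6,120)=120, bounds=[60,120]
  i=7: D_i=min(5*3^7,120)=120, bounds=[60,120]
  i=8: D_i=min(5*3^8,120)=120, bounds=[60,120]

Answer: [2,5] [7,15] [22,45] [60,120] [60,120] [60,120] [60,120] [60,120] [60,120]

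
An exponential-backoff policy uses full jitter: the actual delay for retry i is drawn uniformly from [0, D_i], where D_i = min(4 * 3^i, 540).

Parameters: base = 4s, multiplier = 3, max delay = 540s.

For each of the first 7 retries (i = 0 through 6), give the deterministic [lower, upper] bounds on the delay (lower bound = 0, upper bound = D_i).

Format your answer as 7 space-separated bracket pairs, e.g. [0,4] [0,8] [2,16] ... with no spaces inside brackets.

Computing bounds per retry:
  i=0: D_i=min(4*3^0,540)=4, bounds=[0,4]
  i=1: D_i=min(4*3^1,540)=12, bounds=[0,12]
  i=2: D_i=min(4*3^2,540)=36, bounds=[0,36]
  i=3: D_i=min(4*3^3,540)=108, bounds=[0,108]
  i=4: D_i=min(4*3^4,540)=324, bounds=[0,324]
  i=5: D_i=min(4*3^5,540)=540, bounds=[0,540]
  i=6: D_i=min(4*3^6,540)=540, bounds=[0,540]

Answer: [0,4] [0,12] [0,36] [0,108] [0,324] [0,540] [0,540]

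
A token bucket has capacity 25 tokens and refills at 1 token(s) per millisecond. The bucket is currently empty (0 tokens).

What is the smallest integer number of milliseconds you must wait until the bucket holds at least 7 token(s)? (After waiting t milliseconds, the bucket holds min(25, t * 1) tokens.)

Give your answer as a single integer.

Need t * 1 >= 7, so t >= 7/1.
Smallest integer t = ceil(7/1) = 7.

Answer: 7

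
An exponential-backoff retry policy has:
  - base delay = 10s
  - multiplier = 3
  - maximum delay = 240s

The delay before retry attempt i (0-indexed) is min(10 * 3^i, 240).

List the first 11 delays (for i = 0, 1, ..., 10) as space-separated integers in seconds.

Computing each delay:
  i=0: min(10*3^0, 240) = 10
  i=1: min(10*3^1, 240) = 30
  i=2: min(10*3^2, 240) = 90
  i=3: min(10*3^3, 240) = 240
  i=4: min(10*3^4, 240) = 240
  i=5: min(10*3^5, 240) = 240
  i=6: min(10*3^6, 240) = 240
  i=7: min(10*3^7, 240) = 240
  i=8: min(10*3^8, 240) = 240
  i=9: min(10*3^9, 240) = 240
  i=10: min(10*3^10, 240) = 240

Answer: 10 30 90 240 240 240 240 240 240 240 240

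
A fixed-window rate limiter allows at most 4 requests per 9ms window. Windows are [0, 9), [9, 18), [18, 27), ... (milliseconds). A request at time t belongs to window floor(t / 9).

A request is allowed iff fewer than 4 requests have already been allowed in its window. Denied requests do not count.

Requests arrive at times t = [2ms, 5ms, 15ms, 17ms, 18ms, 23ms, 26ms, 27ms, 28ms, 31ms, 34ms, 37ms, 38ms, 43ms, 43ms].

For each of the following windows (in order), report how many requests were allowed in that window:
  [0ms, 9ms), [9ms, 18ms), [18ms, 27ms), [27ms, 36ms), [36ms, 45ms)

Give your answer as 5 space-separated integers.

Answer: 2 2 3 4 4

Derivation:
Processing requests:
  req#1 t=2ms (window 0): ALLOW
  req#2 t=5ms (window 0): ALLOW
  req#3 t=15ms (window 1): ALLOW
  req#4 t=17ms (window 1): ALLOW
  req#5 t=18ms (window 2): ALLOW
  req#6 t=23ms (window 2): ALLOW
  req#7 t=26ms (window 2): ALLOW
  req#8 t=27ms (window 3): ALLOW
  req#9 t=28ms (window 3): ALLOW
  req#10 t=31ms (window 3): ALLOW
  req#11 t=34ms (window 3): ALLOW
  req#12 t=37ms (window 4): ALLOW
  req#13 t=38ms (window 4): ALLOW
  req#14 t=43ms (window 4): ALLOW
  req#15 t=43ms (window 4): ALLOW

Allowed counts by window: 2 2 3 4 4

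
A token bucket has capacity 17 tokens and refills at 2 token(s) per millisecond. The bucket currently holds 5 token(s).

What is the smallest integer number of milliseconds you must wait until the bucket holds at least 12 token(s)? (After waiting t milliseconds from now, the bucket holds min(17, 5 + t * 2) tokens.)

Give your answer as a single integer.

Answer: 4

Derivation:
Need 5 + t * 2 >= 12, so t >= 7/2.
Smallest integer t = ceil(7/2) = 4.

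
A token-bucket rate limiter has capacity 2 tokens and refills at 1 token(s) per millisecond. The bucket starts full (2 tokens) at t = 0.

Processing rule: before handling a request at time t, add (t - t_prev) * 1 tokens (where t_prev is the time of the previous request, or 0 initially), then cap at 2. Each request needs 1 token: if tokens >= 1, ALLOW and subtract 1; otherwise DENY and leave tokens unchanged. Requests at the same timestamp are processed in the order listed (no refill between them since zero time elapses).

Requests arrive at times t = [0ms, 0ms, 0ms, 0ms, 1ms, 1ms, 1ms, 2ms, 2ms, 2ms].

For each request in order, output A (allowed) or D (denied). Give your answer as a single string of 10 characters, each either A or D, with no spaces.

Simulating step by step:
  req#1 t=0ms: ALLOW
  req#2 t=0ms: ALLOW
  req#3 t=0ms: DENY
  req#4 t=0ms: DENY
  req#5 t=1ms: ALLOW
  req#6 t=1ms: DENY
  req#7 t=1ms: DENY
  req#8 t=2ms: ALLOW
  req#9 t=2ms: DENY
  req#10 t=2ms: DENY

Answer: AADDADDADD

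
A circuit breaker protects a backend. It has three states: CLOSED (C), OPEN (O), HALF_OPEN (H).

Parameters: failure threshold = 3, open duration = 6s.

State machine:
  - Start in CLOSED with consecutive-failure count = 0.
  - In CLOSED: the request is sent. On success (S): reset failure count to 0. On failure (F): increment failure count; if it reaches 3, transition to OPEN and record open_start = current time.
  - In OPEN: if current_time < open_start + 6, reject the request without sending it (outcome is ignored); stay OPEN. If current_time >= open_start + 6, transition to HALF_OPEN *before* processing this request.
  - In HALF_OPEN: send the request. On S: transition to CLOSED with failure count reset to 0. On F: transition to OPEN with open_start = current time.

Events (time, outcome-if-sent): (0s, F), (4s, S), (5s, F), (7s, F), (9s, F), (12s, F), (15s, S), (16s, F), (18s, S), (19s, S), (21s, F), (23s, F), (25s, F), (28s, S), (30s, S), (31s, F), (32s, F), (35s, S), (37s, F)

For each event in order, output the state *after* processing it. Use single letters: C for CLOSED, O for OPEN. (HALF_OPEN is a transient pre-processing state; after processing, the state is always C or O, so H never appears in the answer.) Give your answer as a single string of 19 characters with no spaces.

Answer: CCCCOOCCCCCCOOOOOOO

Derivation:
State after each event:
  event#1 t=0s outcome=F: state=CLOSED
  event#2 t=4s outcome=S: state=CLOSED
  event#3 t=5s outcome=F: state=CLOSED
  event#4 t=7s outcome=F: state=CLOSED
  event#5 t=9s outcome=F: state=OPEN
  event#6 t=12s outcome=F: state=OPEN
  event#7 t=15s outcome=S: state=CLOSED
  event#8 t=16s outcome=F: state=CLOSED
  event#9 t=18s outcome=S: state=CLOSED
  event#10 t=19s outcome=S: state=CLOSED
  event#11 t=21s outcome=F: state=CLOSED
  event#12 t=23s outcome=F: state=CLOSED
  event#13 t=25s outcome=F: state=OPEN
  event#14 t=28s outcome=S: state=OPEN
  event#15 t=30s outcome=S: state=OPEN
  event#16 t=31s outcome=F: state=OPEN
  event#17 t=32s outcome=F: state=OPEN
  event#18 t=35s outcome=S: state=OPEN
  event#19 t=37s outcome=F: state=OPEN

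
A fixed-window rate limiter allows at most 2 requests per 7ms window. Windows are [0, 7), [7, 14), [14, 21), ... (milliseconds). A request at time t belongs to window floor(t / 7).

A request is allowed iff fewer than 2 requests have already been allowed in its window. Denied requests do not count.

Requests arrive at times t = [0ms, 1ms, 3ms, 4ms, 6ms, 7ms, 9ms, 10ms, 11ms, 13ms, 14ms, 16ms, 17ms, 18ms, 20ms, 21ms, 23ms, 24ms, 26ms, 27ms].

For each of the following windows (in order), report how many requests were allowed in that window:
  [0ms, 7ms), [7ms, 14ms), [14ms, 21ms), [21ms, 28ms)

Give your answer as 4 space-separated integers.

Answer: 2 2 2 2

Derivation:
Processing requests:
  req#1 t=0ms (window 0): ALLOW
  req#2 t=1ms (window 0): ALLOW
  req#3 t=3ms (window 0): DENY
  req#4 t=4ms (window 0): DENY
  req#5 t=6ms (window 0): DENY
  req#6 t=7ms (window 1): ALLOW
  req#7 t=9ms (window 1): ALLOW
  req#8 t=10ms (window 1): DENY
  req#9 t=11ms (window 1): DENY
  req#10 t=13ms (window 1): DENY
  req#11 t=14ms (window 2): ALLOW
  req#12 t=16ms (window 2): ALLOW
  req#13 t=17ms (window 2): DENY
  req#14 t=18ms (window 2): DENY
  req#15 t=20ms (window 2): DENY
  req#16 t=21ms (window 3): ALLOW
  req#17 t=23ms (window 3): ALLOW
  req#18 t=24ms (window 3): DENY
  req#19 t=26ms (window 3): DENY
  req#20 t=27ms (window 3): DENY

Allowed counts by window: 2 2 2 2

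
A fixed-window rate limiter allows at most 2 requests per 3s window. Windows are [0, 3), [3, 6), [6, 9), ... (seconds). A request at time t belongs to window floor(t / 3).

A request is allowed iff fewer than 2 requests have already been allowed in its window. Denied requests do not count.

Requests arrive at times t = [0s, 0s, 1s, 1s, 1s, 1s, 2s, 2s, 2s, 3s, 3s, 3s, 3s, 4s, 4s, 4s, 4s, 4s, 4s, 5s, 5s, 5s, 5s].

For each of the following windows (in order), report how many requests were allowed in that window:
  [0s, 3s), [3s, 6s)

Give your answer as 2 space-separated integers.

Answer: 2 2

Derivation:
Processing requests:
  req#1 t=0s (window 0): ALLOW
  req#2 t=0s (window 0): ALLOW
  req#3 t=1s (window 0): DENY
  req#4 t=1s (window 0): DENY
  req#5 t=1s (window 0): DENY
  req#6 t=1s (window 0): DENY
  req#7 t=2s (window 0): DENY
  req#8 t=2s (window 0): DENY
  req#9 t=2s (window 0): DENY
  req#10 t=3s (window 1): ALLOW
  req#11 t=3s (window 1): ALLOW
  req#12 t=3s (window 1): DENY
  req#13 t=3s (window 1): DENY
  req#14 t=4s (window 1): DENY
  req#15 t=4s (window 1): DENY
  req#16 t=4s (window 1): DENY
  req#17 t=4s (window 1): DENY
  req#18 t=4s (window 1): DENY
  req#19 t=4s (window 1): DENY
  req#20 t=5s (window 1): DENY
  req#21 t=5s (window 1): DENY
  req#22 t=5s (window 1): DENY
  req#23 t=5s (window 1): DENY

Allowed counts by window: 2 2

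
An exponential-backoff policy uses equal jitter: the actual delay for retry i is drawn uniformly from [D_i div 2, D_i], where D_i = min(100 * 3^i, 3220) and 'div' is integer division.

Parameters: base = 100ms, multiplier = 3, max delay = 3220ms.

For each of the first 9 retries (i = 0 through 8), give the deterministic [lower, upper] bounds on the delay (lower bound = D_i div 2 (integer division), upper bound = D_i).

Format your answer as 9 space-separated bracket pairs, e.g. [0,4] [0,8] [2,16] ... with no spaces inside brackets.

Answer: [50,100] [150,300] [450,900] [1350,2700] [1610,3220] [1610,3220] [1610,3220] [1610,3220] [1610,3220]

Derivation:
Computing bounds per retry:
  i=0: D_i=min(100*3^0,3220)=100, bounds=[50,100]
  i=1: D_i=min(100*3^1,3220)=300, bounds=[150,300]
  i=2: D_i=min(100*3^2,3220)=900, bounds=[450,900]
  i=3: D_i=min(100*3^3,3220)=2700, bounds=[1350,2700]
  i=4: D_i=min(100*3^4,3220)=3220, bounds=[1610,3220]
  i=5: D_i=min(100*3^5,3220)=3220, bounds=[1610,3220]
  i=6: D_i=min(100*3^6,3220)=3220, bounds=[1610,3220]
  i=7: D_i=min(100*3^7,3220)=3220, bounds=[1610,3220]
  i=8: D_i=min(100*3^8,3220)=3220, bounds=[1610,3220]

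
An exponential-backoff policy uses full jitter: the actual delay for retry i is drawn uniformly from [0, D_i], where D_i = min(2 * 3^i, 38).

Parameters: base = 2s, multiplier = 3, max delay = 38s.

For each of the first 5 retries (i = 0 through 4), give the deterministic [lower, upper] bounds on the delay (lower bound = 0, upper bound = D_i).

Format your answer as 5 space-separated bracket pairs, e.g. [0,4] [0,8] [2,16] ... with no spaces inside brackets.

Computing bounds per retry:
  i=0: D_i=min(2*3^0,38)=2, bounds=[0,2]
  i=1: D_i=min(2*3^1,38)=6, bounds=[0,6]
  i=2: D_i=min(2*3^2,38)=18, bounds=[0,18]
  i=3: D_i=min(2*3^3,38)=38, bounds=[0,38]
  i=4: D_i=min(2*3^4,38)=38, bounds=[0,38]

Answer: [0,2] [0,6] [0,18] [0,38] [0,38]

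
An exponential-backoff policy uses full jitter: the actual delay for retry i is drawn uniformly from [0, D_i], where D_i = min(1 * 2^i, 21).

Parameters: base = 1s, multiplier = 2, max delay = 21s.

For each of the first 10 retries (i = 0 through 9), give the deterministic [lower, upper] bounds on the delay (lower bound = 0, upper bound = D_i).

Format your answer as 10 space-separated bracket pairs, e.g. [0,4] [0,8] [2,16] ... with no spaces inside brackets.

Computing bounds per retry:
  i=0: D_i=min(1*2^0,21)=1, bounds=[0,1]
  i=1: D_i=min(1*2^1,21)=2, bounds=[0,2]
  i=2: D_i=min(1*2^2,21)=4, bounds=[0,4]
  i=3: D_i=min(1*2^3,21)=8, bounds=[0,8]
  i=4: D_i=min(1*2^4,21)=16, bounds=[0,16]
  i=5: D_i=min(1*2^5,21)=21, bounds=[0,21]
  i=6: D_i=min(1*2^6,21)=21, bounds=[0,21]
  i=7: D_i=min(1*2^7,21)=21, bounds=[0,21]
  i=8: D_i=min(1*2^8,21)=21, bounds=[0,21]
  i=9: D_i=min(1*2^9,21)=21, bounds=[0,21]

Answer: [0,1] [0,2] [0,4] [0,8] [0,16] [0,21] [0,21] [0,21] [0,21] [0,21]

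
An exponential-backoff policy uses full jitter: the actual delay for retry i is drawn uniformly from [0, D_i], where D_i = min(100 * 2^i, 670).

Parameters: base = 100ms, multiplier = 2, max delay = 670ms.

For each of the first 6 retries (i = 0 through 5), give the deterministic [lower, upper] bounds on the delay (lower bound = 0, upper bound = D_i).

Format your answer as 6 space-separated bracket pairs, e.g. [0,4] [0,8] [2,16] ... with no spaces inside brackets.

Computing bounds per retry:
  i=0: D_i=min(100*2^0,670)=100, bounds=[0,100]
  i=1: D_i=min(100*2^1,670)=200, bounds=[0,200]
  i=2: D_i=min(100*2^2,670)=400, bounds=[0,400]
  i=3: D_i=min(100*2^3,670)=670, bounds=[0,670]
  i=4: D_i=min(100*2^4,670)=670, bounds=[0,670]
  i=5: D_i=min(100*2^5,670)=670, bounds=[0,670]

Answer: [0,100] [0,200] [0,400] [0,670] [0,670] [0,670]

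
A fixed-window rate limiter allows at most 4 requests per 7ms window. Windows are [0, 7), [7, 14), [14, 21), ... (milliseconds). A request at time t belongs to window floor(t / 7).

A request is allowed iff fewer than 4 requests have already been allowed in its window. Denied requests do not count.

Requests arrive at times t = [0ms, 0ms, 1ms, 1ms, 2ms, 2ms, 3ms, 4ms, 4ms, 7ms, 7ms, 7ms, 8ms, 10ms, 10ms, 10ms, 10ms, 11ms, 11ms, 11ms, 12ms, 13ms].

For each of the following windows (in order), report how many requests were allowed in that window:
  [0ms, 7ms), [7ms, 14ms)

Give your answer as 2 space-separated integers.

Answer: 4 4

Derivation:
Processing requests:
  req#1 t=0ms (window 0): ALLOW
  req#2 t=0ms (window 0): ALLOW
  req#3 t=1ms (window 0): ALLOW
  req#4 t=1ms (window 0): ALLOW
  req#5 t=2ms (window 0): DENY
  req#6 t=2ms (window 0): DENY
  req#7 t=3ms (window 0): DENY
  req#8 t=4ms (window 0): DENY
  req#9 t=4ms (window 0): DENY
  req#10 t=7ms (window 1): ALLOW
  req#11 t=7ms (window 1): ALLOW
  req#12 t=7ms (window 1): ALLOW
  req#13 t=8ms (window 1): ALLOW
  req#14 t=10ms (window 1): DENY
  req#15 t=10ms (window 1): DENY
  req#16 t=10ms (window 1): DENY
  req#17 t=10ms (window 1): DENY
  req#18 t=11ms (window 1): DENY
  req#19 t=11ms (window 1): DENY
  req#20 t=11ms (window 1): DENY
  req#21 t=12ms (window 1): DENY
  req#22 t=13ms (window 1): DENY

Allowed counts by window: 4 4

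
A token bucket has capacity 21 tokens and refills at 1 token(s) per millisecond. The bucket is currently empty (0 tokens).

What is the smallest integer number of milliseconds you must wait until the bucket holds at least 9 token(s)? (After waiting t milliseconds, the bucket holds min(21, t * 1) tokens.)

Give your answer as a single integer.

Answer: 9

Derivation:
Need t * 1 >= 9, so t >= 9/1.
Smallest integer t = ceil(9/1) = 9.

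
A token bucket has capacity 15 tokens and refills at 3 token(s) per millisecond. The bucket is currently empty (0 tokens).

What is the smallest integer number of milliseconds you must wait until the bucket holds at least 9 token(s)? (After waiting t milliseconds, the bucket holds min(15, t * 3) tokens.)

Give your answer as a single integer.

Answer: 3

Derivation:
Need t * 3 >= 9, so t >= 9/3.
Smallest integer t = ceil(9/3) = 3.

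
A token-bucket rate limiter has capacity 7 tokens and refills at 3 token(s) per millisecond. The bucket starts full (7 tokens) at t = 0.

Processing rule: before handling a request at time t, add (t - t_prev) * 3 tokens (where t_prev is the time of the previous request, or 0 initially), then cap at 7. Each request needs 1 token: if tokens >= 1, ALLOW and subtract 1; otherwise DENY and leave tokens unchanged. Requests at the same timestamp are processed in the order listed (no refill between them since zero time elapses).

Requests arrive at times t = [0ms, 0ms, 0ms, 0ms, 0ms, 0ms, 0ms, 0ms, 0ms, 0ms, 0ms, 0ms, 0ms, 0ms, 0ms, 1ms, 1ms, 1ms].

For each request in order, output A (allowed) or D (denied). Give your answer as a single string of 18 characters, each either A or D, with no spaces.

Answer: AAAAAAADDDDDDDDAAA

Derivation:
Simulating step by step:
  req#1 t=0ms: ALLOW
  req#2 t=0ms: ALLOW
  req#3 t=0ms: ALLOW
  req#4 t=0ms: ALLOW
  req#5 t=0ms: ALLOW
  req#6 t=0ms: ALLOW
  req#7 t=0ms: ALLOW
  req#8 t=0ms: DENY
  req#9 t=0ms: DENY
  req#10 t=0ms: DENY
  req#11 t=0ms: DENY
  req#12 t=0ms: DENY
  req#13 t=0ms: DENY
  req#14 t=0ms: DENY
  req#15 t=0ms: DENY
  req#16 t=1ms: ALLOW
  req#17 t=1ms: ALLOW
  req#18 t=1ms: ALLOW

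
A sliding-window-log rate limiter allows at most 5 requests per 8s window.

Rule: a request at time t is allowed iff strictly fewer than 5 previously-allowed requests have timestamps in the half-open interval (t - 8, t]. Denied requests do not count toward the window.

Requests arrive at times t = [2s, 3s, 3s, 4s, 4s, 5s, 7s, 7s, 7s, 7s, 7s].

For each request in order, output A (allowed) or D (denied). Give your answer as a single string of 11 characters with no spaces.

Tracking allowed requests in the window:
  req#1 t=2s: ALLOW
  req#2 t=3s: ALLOW
  req#3 t=3s: ALLOW
  req#4 t=4s: ALLOW
  req#5 t=4s: ALLOW
  req#6 t=5s: DENY
  req#7 t=7s: DENY
  req#8 t=7s: DENY
  req#9 t=7s: DENY
  req#10 t=7s: DENY
  req#11 t=7s: DENY

Answer: AAAAADDDDDD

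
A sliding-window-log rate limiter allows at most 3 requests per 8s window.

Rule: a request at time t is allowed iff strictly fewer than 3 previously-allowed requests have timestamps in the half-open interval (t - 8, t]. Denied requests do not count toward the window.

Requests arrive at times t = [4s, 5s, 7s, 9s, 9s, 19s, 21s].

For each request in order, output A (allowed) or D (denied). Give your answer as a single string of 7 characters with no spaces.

Answer: AAADDAA

Derivation:
Tracking allowed requests in the window:
  req#1 t=4s: ALLOW
  req#2 t=5s: ALLOW
  req#3 t=7s: ALLOW
  req#4 t=9s: DENY
  req#5 t=9s: DENY
  req#6 t=19s: ALLOW
  req#7 t=21s: ALLOW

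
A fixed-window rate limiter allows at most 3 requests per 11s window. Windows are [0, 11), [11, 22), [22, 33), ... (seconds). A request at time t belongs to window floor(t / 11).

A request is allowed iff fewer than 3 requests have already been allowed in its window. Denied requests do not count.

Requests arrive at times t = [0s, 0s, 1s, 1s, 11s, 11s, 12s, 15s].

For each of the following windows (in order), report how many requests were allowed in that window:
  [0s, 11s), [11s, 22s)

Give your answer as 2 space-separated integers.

Processing requests:
  req#1 t=0s (window 0): ALLOW
  req#2 t=0s (window 0): ALLOW
  req#3 t=1s (window 0): ALLOW
  req#4 t=1s (window 0): DENY
  req#5 t=11s (window 1): ALLOW
  req#6 t=11s (window 1): ALLOW
  req#7 t=12s (window 1): ALLOW
  req#8 t=15s (window 1): DENY

Allowed counts by window: 3 3

Answer: 3 3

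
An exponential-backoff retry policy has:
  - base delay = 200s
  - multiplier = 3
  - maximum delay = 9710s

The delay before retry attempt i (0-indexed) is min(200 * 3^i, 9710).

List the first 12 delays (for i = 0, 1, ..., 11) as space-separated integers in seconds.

Computing each delay:
  i=0: min(200*3^0, 9710) = 200
  i=1: min(200*3^1, 9710) = 600
  i=2: min(200*3^2, 9710) = 1800
  i=3: min(200*3^3, 9710) = 5400
  i=4: min(200*3^4, 9710) = 9710
  i=5: min(200*3^5, 9710) = 9710
  i=6: min(200*3^6, 9710) = 9710
  i=7: min(200*3^7, 9710) = 9710
  i=8: min(200*3^8, 9710) = 9710
  i=9: min(200*3^9, 9710) = 9710
  i=10: min(200*3^10, 9710) = 9710
  i=11: min(200*3^11, 9710) = 9710

Answer: 200 600 1800 5400 9710 9710 9710 9710 9710 9710 9710 9710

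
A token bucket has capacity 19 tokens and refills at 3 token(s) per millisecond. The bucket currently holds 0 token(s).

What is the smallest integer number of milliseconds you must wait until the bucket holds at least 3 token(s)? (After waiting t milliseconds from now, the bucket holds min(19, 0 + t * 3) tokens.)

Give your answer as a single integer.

Need 0 + t * 3 >= 3, so t >= 3/3.
Smallest integer t = ceil(3/3) = 1.

Answer: 1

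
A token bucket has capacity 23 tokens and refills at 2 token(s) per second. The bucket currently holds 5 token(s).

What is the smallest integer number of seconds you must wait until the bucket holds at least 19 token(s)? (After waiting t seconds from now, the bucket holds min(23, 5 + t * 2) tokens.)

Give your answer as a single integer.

Answer: 7

Derivation:
Need 5 + t * 2 >= 19, so t >= 14/2.
Smallest integer t = ceil(14/2) = 7.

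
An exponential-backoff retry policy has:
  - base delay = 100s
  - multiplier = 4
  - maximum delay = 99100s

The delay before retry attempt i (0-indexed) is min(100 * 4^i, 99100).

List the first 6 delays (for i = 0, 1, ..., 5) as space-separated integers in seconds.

Computing each delay:
  i=0: min(100*4^0, 99100) = 100
  i=1: min(100*4^1, 99100) = 400
  i=2: min(100*4^2, 99100) = 1600
  i=3: min(100*4^3, 99100) = 6400
  i=4: min(100*4^4, 99100) = 25600
  i=5: min(100*4^5, 99100) = 99100

Answer: 100 400 1600 6400 25600 99100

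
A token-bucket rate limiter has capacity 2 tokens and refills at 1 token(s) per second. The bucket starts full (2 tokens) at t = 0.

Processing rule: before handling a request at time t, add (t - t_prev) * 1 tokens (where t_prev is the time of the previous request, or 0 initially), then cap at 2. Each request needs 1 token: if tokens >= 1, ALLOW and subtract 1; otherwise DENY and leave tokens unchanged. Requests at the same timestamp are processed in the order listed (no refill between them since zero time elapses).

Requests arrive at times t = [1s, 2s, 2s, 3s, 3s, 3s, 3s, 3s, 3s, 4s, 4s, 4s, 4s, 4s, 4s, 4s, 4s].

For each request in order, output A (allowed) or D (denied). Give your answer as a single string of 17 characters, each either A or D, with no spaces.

Simulating step by step:
  req#1 t=1s: ALLOW
  req#2 t=2s: ALLOW
  req#3 t=2s: ALLOW
  req#4 t=3s: ALLOW
  req#5 t=3s: DENY
  req#6 t=3s: DENY
  req#7 t=3s: DENY
  req#8 t=3s: DENY
  req#9 t=3s: DENY
  req#10 t=4s: ALLOW
  req#11 t=4s: DENY
  req#12 t=4s: DENY
  req#13 t=4s: DENY
  req#14 t=4s: DENY
  req#15 t=4s: DENY
  req#16 t=4s: DENY
  req#17 t=4s: DENY

Answer: AAAADDDDDADDDDDDD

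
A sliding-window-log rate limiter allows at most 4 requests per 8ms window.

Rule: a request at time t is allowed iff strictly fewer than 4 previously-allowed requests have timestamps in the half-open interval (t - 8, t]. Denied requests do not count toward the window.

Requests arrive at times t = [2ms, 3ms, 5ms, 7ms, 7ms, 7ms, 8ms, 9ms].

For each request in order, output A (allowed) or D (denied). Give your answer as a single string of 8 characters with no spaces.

Tracking allowed requests in the window:
  req#1 t=2ms: ALLOW
  req#2 t=3ms: ALLOW
  req#3 t=5ms: ALLOW
  req#4 t=7ms: ALLOW
  req#5 t=7ms: DENY
  req#6 t=7ms: DENY
  req#7 t=8ms: DENY
  req#8 t=9ms: DENY

Answer: AAAADDDD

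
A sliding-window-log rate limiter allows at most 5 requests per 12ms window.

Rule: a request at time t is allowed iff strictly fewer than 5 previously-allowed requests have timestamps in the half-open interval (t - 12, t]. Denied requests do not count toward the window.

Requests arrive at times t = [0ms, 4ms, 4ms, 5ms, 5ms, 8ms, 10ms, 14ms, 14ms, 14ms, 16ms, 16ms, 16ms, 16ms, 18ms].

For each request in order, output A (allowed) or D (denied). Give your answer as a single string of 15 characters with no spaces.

Answer: AAAAADDADDAADDA

Derivation:
Tracking allowed requests in the window:
  req#1 t=0ms: ALLOW
  req#2 t=4ms: ALLOW
  req#3 t=4ms: ALLOW
  req#4 t=5ms: ALLOW
  req#5 t=5ms: ALLOW
  req#6 t=8ms: DENY
  req#7 t=10ms: DENY
  req#8 t=14ms: ALLOW
  req#9 t=14ms: DENY
  req#10 t=14ms: DENY
  req#11 t=16ms: ALLOW
  req#12 t=16ms: ALLOW
  req#13 t=16ms: DENY
  req#14 t=16ms: DENY
  req#15 t=18ms: ALLOW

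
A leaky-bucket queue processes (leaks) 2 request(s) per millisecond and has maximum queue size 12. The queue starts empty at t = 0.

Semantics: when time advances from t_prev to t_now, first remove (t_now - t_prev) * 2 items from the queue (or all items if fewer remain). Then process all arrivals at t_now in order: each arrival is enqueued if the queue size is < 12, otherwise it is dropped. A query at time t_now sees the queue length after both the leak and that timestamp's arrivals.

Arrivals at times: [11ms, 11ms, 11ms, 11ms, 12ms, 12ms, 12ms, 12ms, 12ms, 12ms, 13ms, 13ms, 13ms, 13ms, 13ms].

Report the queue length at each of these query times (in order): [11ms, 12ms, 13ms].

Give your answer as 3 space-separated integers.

Answer: 4 8 11

Derivation:
Queue lengths at query times:
  query t=11ms: backlog = 4
  query t=12ms: backlog = 8
  query t=13ms: backlog = 11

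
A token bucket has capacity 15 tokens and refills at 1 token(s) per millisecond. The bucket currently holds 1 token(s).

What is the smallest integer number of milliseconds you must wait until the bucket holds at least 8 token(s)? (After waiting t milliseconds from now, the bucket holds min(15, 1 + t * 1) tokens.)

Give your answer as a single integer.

Answer: 7

Derivation:
Need 1 + t * 1 >= 8, so t >= 7/1.
Smallest integer t = ceil(7/1) = 7.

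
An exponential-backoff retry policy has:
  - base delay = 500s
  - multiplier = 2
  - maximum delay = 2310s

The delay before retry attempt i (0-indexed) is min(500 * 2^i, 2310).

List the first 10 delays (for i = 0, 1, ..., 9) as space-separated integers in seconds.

Answer: 500 1000 2000 2310 2310 2310 2310 2310 2310 2310

Derivation:
Computing each delay:
  i=0: min(500*2^0, 2310) = 500
  i=1: min(500*2^1, 2310) = 1000
  i=2: min(500*2^2, 2310) = 2000
  i=3: min(500*2^3, 2310) = 2310
  i=4: min(500*2^4, 2310) = 2310
  i=5: min(500*2^5, 2310) = 2310
  i=6: min(500*2^6, 2310) = 2310
  i=7: min(500*2^7, 2310) = 2310
  i=8: min(500*2^8, 2310) = 2310
  i=9: min(500*2^9, 2310) = 2310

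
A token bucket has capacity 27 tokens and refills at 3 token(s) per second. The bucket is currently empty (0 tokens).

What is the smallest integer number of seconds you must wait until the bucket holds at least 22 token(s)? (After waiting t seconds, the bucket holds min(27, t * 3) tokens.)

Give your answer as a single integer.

Need t * 3 >= 22, so t >= 22/3.
Smallest integer t = ceil(22/3) = 8.

Answer: 8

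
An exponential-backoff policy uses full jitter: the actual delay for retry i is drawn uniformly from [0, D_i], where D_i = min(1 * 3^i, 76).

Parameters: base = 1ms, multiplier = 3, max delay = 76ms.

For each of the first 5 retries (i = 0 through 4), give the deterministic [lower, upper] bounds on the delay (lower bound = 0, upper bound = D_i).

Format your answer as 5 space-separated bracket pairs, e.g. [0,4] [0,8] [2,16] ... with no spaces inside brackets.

Computing bounds per retry:
  i=0: D_i=min(1*3^0,76)=1, bounds=[0,1]
  i=1: D_i=min(1*3^1,76)=3, bounds=[0,3]
  i=2: D_i=min(1*3^2,76)=9, bounds=[0,9]
  i=3: D_i=min(1*3^3,76)=27, bounds=[0,27]
  i=4: D_i=min(1*3^4,76)=76, bounds=[0,76]

Answer: [0,1] [0,3] [0,9] [0,27] [0,76]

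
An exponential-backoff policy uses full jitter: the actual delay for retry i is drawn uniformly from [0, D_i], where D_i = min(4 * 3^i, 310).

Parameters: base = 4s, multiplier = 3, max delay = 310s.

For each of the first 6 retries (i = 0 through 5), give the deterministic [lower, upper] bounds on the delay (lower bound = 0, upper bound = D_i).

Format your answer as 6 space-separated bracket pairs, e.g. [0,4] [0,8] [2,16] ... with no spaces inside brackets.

Answer: [0,4] [0,12] [0,36] [0,108] [0,310] [0,310]

Derivation:
Computing bounds per retry:
  i=0: D_i=min(4*3^0,310)=4, bounds=[0,4]
  i=1: D_i=min(4*3^1,310)=12, bounds=[0,12]
  i=2: D_i=min(4*3^2,310)=36, bounds=[0,36]
  i=3: D_i=min(4*3^3,310)=108, bounds=[0,108]
  i=4: D_i=min(4*3^4,310)=310, bounds=[0,310]
  i=5: D_i=min(4*3^5,310)=310, bounds=[0,310]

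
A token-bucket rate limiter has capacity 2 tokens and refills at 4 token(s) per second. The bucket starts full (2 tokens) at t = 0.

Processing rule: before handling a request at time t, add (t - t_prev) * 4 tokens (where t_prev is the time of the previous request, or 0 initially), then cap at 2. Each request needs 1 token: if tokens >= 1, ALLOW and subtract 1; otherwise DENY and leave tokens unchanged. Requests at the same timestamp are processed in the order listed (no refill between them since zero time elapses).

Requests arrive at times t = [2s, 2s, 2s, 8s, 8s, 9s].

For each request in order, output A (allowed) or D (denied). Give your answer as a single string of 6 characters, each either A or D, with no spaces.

Simulating step by step:
  req#1 t=2s: ALLOW
  req#2 t=2s: ALLOW
  req#3 t=2s: DENY
  req#4 t=8s: ALLOW
  req#5 t=8s: ALLOW
  req#6 t=9s: ALLOW

Answer: AADAAA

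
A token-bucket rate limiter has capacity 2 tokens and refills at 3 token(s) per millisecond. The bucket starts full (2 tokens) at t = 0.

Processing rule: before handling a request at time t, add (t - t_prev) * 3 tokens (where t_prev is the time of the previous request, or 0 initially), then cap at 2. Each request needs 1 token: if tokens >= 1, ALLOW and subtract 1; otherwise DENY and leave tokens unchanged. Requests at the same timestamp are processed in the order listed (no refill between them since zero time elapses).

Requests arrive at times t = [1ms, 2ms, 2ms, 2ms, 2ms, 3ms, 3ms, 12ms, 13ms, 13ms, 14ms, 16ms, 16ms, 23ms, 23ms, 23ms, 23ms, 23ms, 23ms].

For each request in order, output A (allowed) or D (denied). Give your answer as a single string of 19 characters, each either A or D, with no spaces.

Answer: AAADDAAAAAAAAAADDDD

Derivation:
Simulating step by step:
  req#1 t=1ms: ALLOW
  req#2 t=2ms: ALLOW
  req#3 t=2ms: ALLOW
  req#4 t=2ms: DENY
  req#5 t=2ms: DENY
  req#6 t=3ms: ALLOW
  req#7 t=3ms: ALLOW
  req#8 t=12ms: ALLOW
  req#9 t=13ms: ALLOW
  req#10 t=13ms: ALLOW
  req#11 t=14ms: ALLOW
  req#12 t=16ms: ALLOW
  req#13 t=16ms: ALLOW
  req#14 t=23ms: ALLOW
  req#15 t=23ms: ALLOW
  req#16 t=23ms: DENY
  req#17 t=23ms: DENY
  req#18 t=23ms: DENY
  req#19 t=23ms: DENY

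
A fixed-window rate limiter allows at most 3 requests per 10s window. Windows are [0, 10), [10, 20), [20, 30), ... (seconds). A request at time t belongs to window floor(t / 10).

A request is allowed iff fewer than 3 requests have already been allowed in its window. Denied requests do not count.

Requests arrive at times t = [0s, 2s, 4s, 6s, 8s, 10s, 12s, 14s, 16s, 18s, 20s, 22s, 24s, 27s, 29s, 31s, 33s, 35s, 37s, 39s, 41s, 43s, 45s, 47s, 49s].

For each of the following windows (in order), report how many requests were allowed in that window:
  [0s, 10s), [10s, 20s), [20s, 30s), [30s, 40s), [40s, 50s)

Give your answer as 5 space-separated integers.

Processing requests:
  req#1 t=0s (window 0): ALLOW
  req#2 t=2s (window 0): ALLOW
  req#3 t=4s (window 0): ALLOW
  req#4 t=6s (window 0): DENY
  req#5 t=8s (window 0): DENY
  req#6 t=10s (window 1): ALLOW
  req#7 t=12s (window 1): ALLOW
  req#8 t=14s (window 1): ALLOW
  req#9 t=16s (window 1): DENY
  req#10 t=18s (window 1): DENY
  req#11 t=20s (window 2): ALLOW
  req#12 t=22s (window 2): ALLOW
  req#13 t=24s (window 2): ALLOW
  req#14 t=27s (window 2): DENY
  req#15 t=29s (window 2): DENY
  req#16 t=31s (window 3): ALLOW
  req#17 t=33s (window 3): ALLOW
  req#18 t=35s (window 3): ALLOW
  req#19 t=37s (window 3): DENY
  req#20 t=39s (window 3): DENY
  req#21 t=41s (window 4): ALLOW
  req#22 t=43s (window 4): ALLOW
  req#23 t=45s (window 4): ALLOW
  req#24 t=47s (window 4): DENY
  req#25 t=49s (window 4): DENY

Allowed counts by window: 3 3 3 3 3

Answer: 3 3 3 3 3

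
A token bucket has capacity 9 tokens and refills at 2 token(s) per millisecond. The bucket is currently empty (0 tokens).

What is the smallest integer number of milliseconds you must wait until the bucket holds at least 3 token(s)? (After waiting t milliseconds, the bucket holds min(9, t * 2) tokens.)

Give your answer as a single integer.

Need t * 2 >= 3, so t >= 3/2.
Smallest integer t = ceil(3/2) = 2.

Answer: 2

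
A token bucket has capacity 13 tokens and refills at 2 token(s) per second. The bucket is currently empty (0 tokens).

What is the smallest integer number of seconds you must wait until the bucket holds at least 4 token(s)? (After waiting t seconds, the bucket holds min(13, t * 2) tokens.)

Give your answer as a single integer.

Answer: 2

Derivation:
Need t * 2 >= 4, so t >= 4/2.
Smallest integer t = ceil(4/2) = 2.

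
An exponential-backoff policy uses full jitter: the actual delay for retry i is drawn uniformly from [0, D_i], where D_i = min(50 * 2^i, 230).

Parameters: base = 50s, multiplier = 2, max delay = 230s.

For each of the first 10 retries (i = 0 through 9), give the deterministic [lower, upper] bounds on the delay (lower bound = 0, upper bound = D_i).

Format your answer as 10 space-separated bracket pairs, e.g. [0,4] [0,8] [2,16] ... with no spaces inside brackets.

Answer: [0,50] [0,100] [0,200] [0,230] [0,230] [0,230] [0,230] [0,230] [0,230] [0,230]

Derivation:
Computing bounds per retry:
  i=0: D_i=min(50*2^0,230)=50, bounds=[0,50]
  i=1: D_i=min(50*2^1,230)=100, bounds=[0,100]
  i=2: D_i=min(50*2^2,230)=200, bounds=[0,200]
  i=3: D_i=min(50*2^3,230)=230, bounds=[0,230]
  i=4: D_i=min(50*2^4,230)=230, bounds=[0,230]
  i=5: D_i=min(50*2^5,230)=230, bounds=[0,230]
  i=6: D_i=min(50*2^6,230)=230, bounds=[0,230]
  i=7: D_i=min(50*2^7,230)=230, bounds=[0,230]
  i=8: D_i=min(50*2^8,230)=230, bounds=[0,230]
  i=9: D_i=min(50*2^9,230)=230, bounds=[0,230]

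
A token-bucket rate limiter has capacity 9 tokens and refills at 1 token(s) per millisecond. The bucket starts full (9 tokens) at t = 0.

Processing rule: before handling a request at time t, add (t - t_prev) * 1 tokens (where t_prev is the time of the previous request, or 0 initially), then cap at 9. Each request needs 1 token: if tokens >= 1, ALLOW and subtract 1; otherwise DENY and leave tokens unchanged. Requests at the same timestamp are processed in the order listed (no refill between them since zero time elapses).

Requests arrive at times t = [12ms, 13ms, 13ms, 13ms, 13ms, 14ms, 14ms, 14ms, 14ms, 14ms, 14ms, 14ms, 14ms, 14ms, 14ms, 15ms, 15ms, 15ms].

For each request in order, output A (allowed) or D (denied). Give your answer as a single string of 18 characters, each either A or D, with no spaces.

Simulating step by step:
  req#1 t=12ms: ALLOW
  req#2 t=13ms: ALLOW
  req#3 t=13ms: ALLOW
  req#4 t=13ms: ALLOW
  req#5 t=13ms: ALLOW
  req#6 t=14ms: ALLOW
  req#7 t=14ms: ALLOW
  req#8 t=14ms: ALLOW
  req#9 t=14ms: ALLOW
  req#10 t=14ms: ALLOW
  req#11 t=14ms: ALLOW
  req#12 t=14ms: DENY
  req#13 t=14ms: DENY
  req#14 t=14ms: DENY
  req#15 t=14ms: DENY
  req#16 t=15ms: ALLOW
  req#17 t=15ms: DENY
  req#18 t=15ms: DENY

Answer: AAAAAAAAAAADDDDADD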